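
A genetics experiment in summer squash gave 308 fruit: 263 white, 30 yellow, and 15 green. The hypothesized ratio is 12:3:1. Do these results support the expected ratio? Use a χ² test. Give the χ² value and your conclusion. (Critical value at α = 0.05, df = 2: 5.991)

18.706; not consistent

Expected counts for N = 308 under a 12:3:1 ratio (total parts = 16):
  white: 308 × 12/16 = 231
  yellow: 308 × 3/16 = 57.75
  green: 308 × 1/16 = 19.25
χ² = Σ (O − E)² / E
  white: (263 − 231)² / 231 = 4.4329
  yellow: (30 − 57.75)² / 57.75 = 13.3344
  green: (15 − 19.25)² / 19.25 = 0.9383
χ² = 4.4329 + 13.3344 + 0.9383 = 18.7056 ≈ 18.706
Degrees of freedom = 3 − 1 = 2; critical value at α = 0.05 is 5.991.
Since 18.706 > 5.991, we reject the null hypothesis — the data do not fit the 12:3:1 ratio.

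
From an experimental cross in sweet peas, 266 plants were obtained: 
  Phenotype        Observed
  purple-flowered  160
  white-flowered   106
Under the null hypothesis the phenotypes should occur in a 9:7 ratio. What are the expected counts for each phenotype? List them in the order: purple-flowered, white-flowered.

Under the 9:7 hypothesis (Σ ratio = 16, N = 266):
  purple-flowered: 266 × 9/16 = 149.625
  white-flowered: 266 × 7/16 = 116.375

149.625, 116.375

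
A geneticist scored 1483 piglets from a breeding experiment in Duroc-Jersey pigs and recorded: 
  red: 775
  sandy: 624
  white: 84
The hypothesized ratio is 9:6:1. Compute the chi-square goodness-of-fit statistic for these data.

The 9:6:1 ratio has 16 parts, so with N = 1483 the expected counts are:
  red: 1483 × 9/16 = 834.1875
  sandy: 1483 × 6/16 = 556.125
  white: 1483 × 1/16 = 92.6875
χ² = Σ (O − E)² / E
  red: (775 − 834.1875)² / 834.1875 = 4.1995
  sandy: (624 − 556.125)² / 556.125 = 8.2841
  white: (84 − 92.6875)² / 92.6875 = 0.8143
χ² = 4.1995 + 8.2841 + 0.8143 = 13.2979 ≈ 13.298

13.298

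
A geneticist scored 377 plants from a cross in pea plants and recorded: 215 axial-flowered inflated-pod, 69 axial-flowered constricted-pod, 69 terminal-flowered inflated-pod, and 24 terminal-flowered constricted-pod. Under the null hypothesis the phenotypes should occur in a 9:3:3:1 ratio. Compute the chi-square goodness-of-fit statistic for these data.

Under the 9:3:3:1 hypothesis (Σ ratio = 16, N = 377):
  axial-flowered inflated-pod: 377 × 9/16 = 212.0625
  axial-flowered constricted-pod: 377 × 3/16 = 70.6875
  terminal-flowered inflated-pod: 377 × 3/16 = 70.6875
  terminal-flowered constricted-pod: 377 × 1/16 = 23.5625
χ² = Σ (O − E)² / E
  axial-flowered inflated-pod: (215 − 212.0625)² / 212.0625 = 0.0407
  axial-flowered constricted-pod: (69 − 70.6875)² / 70.6875 = 0.0403
  terminal-flowered inflated-pod: (69 − 70.6875)² / 70.6875 = 0.0403
  terminal-flowered constricted-pod: (24 − 23.5625)² / 23.5625 = 0.0081
χ² = 0.0407 + 0.0403 + 0.0403 + 0.0081 = 0.1294 ≈ 0.129

0.129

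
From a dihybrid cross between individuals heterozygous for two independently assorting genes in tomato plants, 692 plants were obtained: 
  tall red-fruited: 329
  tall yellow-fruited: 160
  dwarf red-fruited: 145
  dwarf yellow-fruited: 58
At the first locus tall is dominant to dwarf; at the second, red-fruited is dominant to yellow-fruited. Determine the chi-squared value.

A dihybrid F₂ with independent assortment and complete dominance at both loci gives a 9:3:3:1 phenotypic ratio.
Total ratio parts = 16. Expected numbers out of 692:
  tall red-fruited: 692 × 9/16 = 389.25
  tall yellow-fruited: 692 × 3/16 = 129.75
  dwarf red-fruited: 692 × 3/16 = 129.75
  dwarf yellow-fruited: 692 × 1/16 = 43.25
χ² = Σ (O − E)² / E
  tall red-fruited: (329 − 389.25)² / 389.25 = 9.3258
  tall yellow-fruited: (160 − 129.75)² / 129.75 = 7.0525
  dwarf red-fruited: (145 − 129.75)² / 129.75 = 1.7924
  dwarf yellow-fruited: (58 − 43.25)² / 43.25 = 5.0303
χ² = 9.3258 + 7.0525 + 1.7924 + 5.0303 = 23.201

23.201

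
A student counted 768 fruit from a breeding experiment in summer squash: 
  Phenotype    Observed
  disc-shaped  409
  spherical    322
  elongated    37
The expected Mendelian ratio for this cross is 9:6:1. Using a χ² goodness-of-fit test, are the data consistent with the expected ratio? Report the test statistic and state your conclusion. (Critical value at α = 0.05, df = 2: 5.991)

7.759; not consistent

Under the 9:6:1 hypothesis (Σ ratio = 16, N = 768):
  disc-shaped: 768 × 9/16 = 432
  spherical: 768 × 6/16 = 288
  elongated: 768 × 1/16 = 48
χ² = Σ (O − E)² / E
  disc-shaped: (409 − 432)² / 432 = 1.2245
  spherical: (322 − 288)² / 288 = 4.0139
  elongated: (37 − 48)² / 48 = 2.5208
χ² = 1.2245 + 4.0139 + 2.5208 = 7.7592 ≈ 7.759
Degrees of freedom = 3 − 1 = 2; critical value at α = 0.05 is 5.991.
Since 7.759 > 5.991, we reject the null hypothesis — the data do not fit the 9:6:1 ratio.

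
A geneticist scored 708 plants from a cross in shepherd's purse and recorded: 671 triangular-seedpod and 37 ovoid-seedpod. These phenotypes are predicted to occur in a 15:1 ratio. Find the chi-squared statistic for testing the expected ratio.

Total ratio parts = 16. Expected numbers out of 708:
  triangular-seedpod: 708 × 15/16 = 663.75
  ovoid-seedpod: 708 × 1/16 = 44.25
χ² = Σ (O − E)² / E
  triangular-seedpod: (671 − 663.75)² / 663.75 = 0.0792
  ovoid-seedpod: (37 − 44.25)² / 44.25 = 1.1879
χ² = 0.0792 + 1.1879 = 1.2671 ≈ 1.267

1.267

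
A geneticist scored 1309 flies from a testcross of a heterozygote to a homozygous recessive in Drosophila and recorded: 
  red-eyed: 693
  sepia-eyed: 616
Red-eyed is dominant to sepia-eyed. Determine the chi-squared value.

A testcross of a heterozygote (Aa × aa) gives a 1:1 phenotypic ratio.
The 1:1 ratio has 2 parts, so with N = 1309 the expected counts are:
  red-eyed: 1309 × 1/2 = 654.5
  sepia-eyed: 1309 × 1/2 = 654.5
χ² = Σ (O − E)² / E
  red-eyed: (693 − 654.5)² / 654.5 = 2.2647
  sepia-eyed: (616 − 654.5)² / 654.5 = 2.2647
χ² = 2.2647 + 2.2647 = 4.5294 ≈ 4.529

4.529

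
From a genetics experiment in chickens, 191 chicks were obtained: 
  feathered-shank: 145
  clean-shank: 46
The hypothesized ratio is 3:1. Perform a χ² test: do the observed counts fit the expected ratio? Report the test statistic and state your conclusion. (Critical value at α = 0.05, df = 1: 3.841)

0.086; consistent

The 3:1 ratio has 4 parts, so with N = 191 the expected counts are:
  feathered-shank: 191 × 3/4 = 143.25
  clean-shank: 191 × 1/4 = 47.75
χ² = Σ (O − E)² / E
  feathered-shank: (145 − 143.25)² / 143.25 = 0.0214
  clean-shank: (46 − 47.75)² / 47.75 = 0.0641
χ² = 0.0214 + 0.0641 = 0.0855 ≈ 0.086
Degrees of freedom = 2 − 1 = 1; critical value at α = 0.05 is 3.841.
Since 0.086 < 3.841, we fail to reject the null hypothesis — the data are consistent with the 3:1 ratio.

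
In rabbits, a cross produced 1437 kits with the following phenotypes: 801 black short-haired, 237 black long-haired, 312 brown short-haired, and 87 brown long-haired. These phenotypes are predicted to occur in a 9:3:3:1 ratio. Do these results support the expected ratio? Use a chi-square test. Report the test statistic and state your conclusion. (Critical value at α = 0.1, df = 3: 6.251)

Under the 9:3:3:1 hypothesis (Σ ratio = 16, N = 1437):
  black short-haired: 1437 × 9/16 = 808.3125
  black long-haired: 1437 × 3/16 = 269.4375
  brown short-haired: 1437 × 3/16 = 269.4375
  brown long-haired: 1437 × 1/16 = 89.8125
χ² = Σ (O − E)² / E
  black short-haired: (801 − 808.3125)² / 808.3125 = 0.0662
  black long-haired: (237 − 269.4375)² / 269.4375 = 3.9051
  brown short-haired: (312 − 269.4375)² / 269.4375 = 6.7235
  brown long-haired: (87 − 89.8125)² / 89.8125 = 0.0881
χ² = 0.0662 + 3.9051 + 6.7235 + 0.0881 = 10.7829 ≈ 10.783
Degrees of freedom = 4 − 1 = 3; critical value at α = 0.1 is 6.251.
Since 10.783 > 6.251, we reject the null hypothesis — the data do not fit the 9:3:3:1 ratio.

10.783; not consistent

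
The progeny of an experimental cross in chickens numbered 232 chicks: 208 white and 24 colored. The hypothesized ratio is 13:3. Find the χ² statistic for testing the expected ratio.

10.759

Under the 13:3 hypothesis (Σ ratio = 16, N = 232):
  white: 232 × 13/16 = 188.5
  colored: 232 × 3/16 = 43.5
χ² = Σ (O − E)² / E
  white: (208 − 188.5)² / 188.5 = 2.0172
  colored: (24 − 43.5)² / 43.5 = 8.7414
χ² = 2.0172 + 8.7414 = 10.7586 ≈ 10.759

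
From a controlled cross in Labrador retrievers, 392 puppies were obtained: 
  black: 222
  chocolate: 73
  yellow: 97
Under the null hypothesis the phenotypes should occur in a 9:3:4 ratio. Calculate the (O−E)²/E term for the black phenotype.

0.010

Total ratio parts = 16. Expected numbers out of 392:
  black: 392 × 9/16 = 220.5
  chocolate: 392 × 3/16 = 73.5
  yellow: 392 × 4/16 = 98
Contribution of black: (222 − 220.5)² / 220.5 = 0.0102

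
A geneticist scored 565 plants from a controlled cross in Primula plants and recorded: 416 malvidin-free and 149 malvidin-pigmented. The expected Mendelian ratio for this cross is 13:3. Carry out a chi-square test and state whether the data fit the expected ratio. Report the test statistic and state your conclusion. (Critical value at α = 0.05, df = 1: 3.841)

21.544; not consistent

Total ratio parts = 16. Expected numbers out of 565:
  malvidin-free: 565 × 13/16 = 459.0625
  malvidin-pigmented: 565 × 3/16 = 105.9375
χ² = Σ (O − E)² / E
  malvidin-free: (416 − 459.0625)² / 459.0625 = 4.0395
  malvidin-pigmented: (149 − 105.9375)² / 105.9375 = 17.5045
χ² = 4.0395 + 17.5045 = 21.544
Degrees of freedom = 2 − 1 = 1; critical value at α = 0.05 is 3.841.
Since 21.544 > 3.841, we reject the null hypothesis — the data do not fit the 13:3 ratio.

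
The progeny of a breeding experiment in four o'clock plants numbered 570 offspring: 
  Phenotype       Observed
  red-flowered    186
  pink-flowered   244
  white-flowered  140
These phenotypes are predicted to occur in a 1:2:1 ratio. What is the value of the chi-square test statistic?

Under the 1:2:1 hypothesis (Σ ratio = 4, N = 570):
  red-flowered: 570 × 1/4 = 142.5
  pink-flowered: 570 × 2/4 = 285
  white-flowered: 570 × 1/4 = 142.5
χ² = Σ (O − E)² / E
  red-flowered: (186 − 142.5)² / 142.5 = 13.2789
  pink-flowered: (244 − 285)² / 285 = 5.8982
  white-flowered: (140 − 142.5)² / 142.5 = 0.0439
χ² = 13.2789 + 5.8982 + 0.0439 = 19.221

19.221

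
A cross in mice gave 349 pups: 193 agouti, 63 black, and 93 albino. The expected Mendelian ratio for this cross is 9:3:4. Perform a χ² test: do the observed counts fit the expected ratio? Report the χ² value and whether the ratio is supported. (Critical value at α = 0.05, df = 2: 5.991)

Under the 9:3:4 hypothesis (Σ ratio = 16, N = 349):
  agouti: 349 × 9/16 = 196.3125
  black: 349 × 3/16 = 65.4375
  albino: 349 × 4/16 = 87.25
χ² = Σ (O − E)² / E
  agouti: (193 − 196.3125)² / 196.3125 = 0.0559
  black: (63 − 65.4375)² / 65.4375 = 0.0908
  albino: (93 − 87.25)² / 87.25 = 0.3789
χ² = 0.0559 + 0.0908 + 0.3789 = 0.5256 ≈ 0.526
Degrees of freedom = 3 − 1 = 2; critical value at α = 0.05 is 5.991.
Since 0.526 < 5.991, we fail to reject the null hypothesis — the data are consistent with the 9:3:4 ratio.

0.526; consistent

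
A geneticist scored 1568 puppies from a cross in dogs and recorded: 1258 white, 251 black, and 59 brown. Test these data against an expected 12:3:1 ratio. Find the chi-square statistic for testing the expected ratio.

27.527

Under the 12:3:1 hypothesis (Σ ratio = 16, N = 1568):
  white: 1568 × 12/16 = 1176
  black: 1568 × 3/16 = 294
  brown: 1568 × 1/16 = 98
χ² = Σ (O − E)² / E
  white: (1258 − 1176)² / 1176 = 5.7177
  black: (251 − 294)² / 294 = 6.2891
  brown: (59 − 98)² / 98 = 15.5204
χ² = 5.7177 + 6.2891 + 15.5204 = 27.5272 ≈ 27.527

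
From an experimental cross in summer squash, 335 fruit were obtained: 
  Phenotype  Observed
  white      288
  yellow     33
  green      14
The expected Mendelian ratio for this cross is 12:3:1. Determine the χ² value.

21.824

The 12:3:1 ratio has 16 parts, so with N = 335 the expected counts are:
  white: 335 × 12/16 = 251.25
  yellow: 335 × 3/16 = 62.8125
  green: 335 × 1/16 = 20.9375
χ² = Σ (O − E)² / E
  white: (288 − 251.25)² / 251.25 = 5.3754
  yellow: (33 − 62.8125)² / 62.8125 = 14.1498
  green: (14 − 20.9375)² / 20.9375 = 2.2987
χ² = 5.3754 + 14.1498 + 2.2987 = 21.8239 ≈ 21.824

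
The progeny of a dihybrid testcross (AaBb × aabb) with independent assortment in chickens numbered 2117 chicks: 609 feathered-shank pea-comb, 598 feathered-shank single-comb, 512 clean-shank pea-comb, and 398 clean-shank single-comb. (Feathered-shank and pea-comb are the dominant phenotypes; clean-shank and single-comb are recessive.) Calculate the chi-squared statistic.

A dihybrid testcross with independent assortment gives a 1:1:1:1 ratio.
Under the 1:1:1:1 hypothesis (Σ ratio = 4, N = 2117):
  feathered-shank pea-comb: 2117 × 1/4 = 529.25
  feathered-shank single-comb: 2117 × 1/4 = 529.25
  clean-shank pea-comb: 2117 × 1/4 = 529.25
  clean-shank single-comb: 2117 × 1/4 = 529.25
χ² = Σ (O − E)² / E
  feathered-shank pea-comb: (609 − 529.25)² / 529.25 = 12.0171
  feathered-shank single-comb: (598 − 529.25)² / 529.25 = 8.9307
  clean-shank pea-comb: (512 − 529.25)² / 529.25 = 0.5622
  clean-shank single-comb: (398 − 529.25)² / 529.25 = 32.5490
χ² = 12.0171 + 8.9307 + 0.5622 + 32.5490 = 54.059

54.059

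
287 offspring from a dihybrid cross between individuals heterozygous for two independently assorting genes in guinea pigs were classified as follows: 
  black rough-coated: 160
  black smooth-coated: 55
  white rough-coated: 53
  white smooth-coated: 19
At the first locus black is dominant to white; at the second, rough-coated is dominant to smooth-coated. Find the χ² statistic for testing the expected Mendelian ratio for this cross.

A dihybrid F₂ with independent assortment and complete dominance at both loci gives a 9:3:3:1 phenotypic ratio.
Expected counts for N = 287 under a 9:3:3:1 ratio (total parts = 16):
  black rough-coated: 287 × 9/16 = 161.4375
  black smooth-coated: 287 × 3/16 = 53.8125
  white rough-coated: 287 × 3/16 = 53.8125
  white smooth-coated: 287 × 1/16 = 17.9375
χ² = Σ (O − E)² / E
  black rough-coated: (160 − 161.4375)² / 161.4375 = 0.0128
  black smooth-coated: (55 − 53.8125)² / 53.8125 = 0.0262
  white rough-coated: (53 − 53.8125)² / 53.8125 = 0.0123
  white smooth-coated: (19 − 17.9375)² / 17.9375 = 0.0629
χ² = 0.0128 + 0.0262 + 0.0123 + 0.0629 = 0.1142 ≈ 0.114

0.114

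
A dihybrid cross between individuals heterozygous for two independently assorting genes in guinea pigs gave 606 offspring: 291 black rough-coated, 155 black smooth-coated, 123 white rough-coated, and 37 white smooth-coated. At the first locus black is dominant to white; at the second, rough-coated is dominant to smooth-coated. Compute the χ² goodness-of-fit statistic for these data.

A dihybrid F₂ with independent assortment and complete dominance at both loci gives a 9:3:3:1 phenotypic ratio.
Under the 9:3:3:1 hypothesis (Σ ratio = 16, N = 606):
  black rough-coated: 606 × 9/16 = 340.875
  black smooth-coated: 606 × 3/16 = 113.625
  white rough-coated: 606 × 3/16 = 113.625
  white smooth-coated: 606 × 1/16 = 37.875
χ² = Σ (O − E)² / E
  black rough-coated: (291 − 340.875)² / 340.875 = 7.2974
  black smooth-coated: (155 − 113.625)² / 113.625 = 15.0661
  white rough-coated: (123 − 113.625)² / 113.625 = 0.7735
  white smooth-coated: (37 − 37.875)² / 37.875 = 0.0202
χ² = 7.2974 + 15.0661 + 0.7735 + 0.0202 = 23.1572 ≈ 23.157

23.157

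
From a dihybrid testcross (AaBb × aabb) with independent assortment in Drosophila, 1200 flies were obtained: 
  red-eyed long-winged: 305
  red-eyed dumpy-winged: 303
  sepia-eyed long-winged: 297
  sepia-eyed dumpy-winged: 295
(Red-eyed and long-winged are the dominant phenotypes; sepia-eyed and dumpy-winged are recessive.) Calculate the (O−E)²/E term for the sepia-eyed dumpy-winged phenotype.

0.083

A dihybrid testcross with independent assortment gives a 1:1:1:1 ratio.
The 1:1:1:1 ratio has 4 parts, so with N = 1200 the expected counts are:
  red-eyed long-winged: 1200 × 1/4 = 300
  red-eyed dumpy-winged: 1200 × 1/4 = 300
  sepia-eyed long-winged: 1200 × 1/4 = 300
  sepia-eyed dumpy-winged: 1200 × 1/4 = 300
Contribution of sepia-eyed dumpy-winged: (295 − 300)² / 300 = 0.0833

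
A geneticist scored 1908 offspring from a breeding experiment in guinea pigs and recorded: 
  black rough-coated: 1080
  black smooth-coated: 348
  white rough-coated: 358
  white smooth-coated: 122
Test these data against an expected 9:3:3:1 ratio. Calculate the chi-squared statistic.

0.372

Expected counts for N = 1908 under a 9:3:3:1 ratio (total parts = 16):
  black rough-coated: 1908 × 9/16 = 1073.25
  black smooth-coated: 1908 × 3/16 = 357.75
  white rough-coated: 1908 × 3/16 = 357.75
  white smooth-coated: 1908 × 1/16 = 119.25
χ² = Σ (O − E)² / E
  black rough-coated: (1080 − 1073.25)² / 1073.25 = 0.0425
  black smooth-coated: (348 − 357.75)² / 357.75 = 0.2657
  white rough-coated: (358 − 357.75)² / 357.75 = 0.0002
  white smooth-coated: (122 − 119.25)² / 119.25 = 0.0634
χ² = 0.0425 + 0.2657 + 0.0002 + 0.0634 = 0.3718 ≈ 0.372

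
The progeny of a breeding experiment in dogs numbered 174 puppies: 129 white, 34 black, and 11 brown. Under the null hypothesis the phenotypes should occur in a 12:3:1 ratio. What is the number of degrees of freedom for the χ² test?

2

A goodness-of-fit test with 3 phenotype classes has df = 3 − 1 = 2.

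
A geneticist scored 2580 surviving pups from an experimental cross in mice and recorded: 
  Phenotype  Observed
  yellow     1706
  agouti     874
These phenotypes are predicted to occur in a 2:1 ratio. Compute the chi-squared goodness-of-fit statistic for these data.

Expected counts for N = 2580 under a 2:1 ratio (total parts = 3):
  yellow: 2580 × 2/3 = 1720
  agouti: 2580 × 1/3 = 860
χ² = Σ (O − E)² / E
  yellow: (1706 − 1720)² / 1720 = 0.1140
  agouti: (874 − 860)² / 860 = 0.2279
χ² = 0.1140 + 0.2279 = 0.3419 ≈ 0.342

0.342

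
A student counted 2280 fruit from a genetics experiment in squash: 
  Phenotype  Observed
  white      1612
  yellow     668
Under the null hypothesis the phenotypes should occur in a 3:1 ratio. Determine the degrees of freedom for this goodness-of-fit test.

A goodness-of-fit test with 2 phenotype classes has df = 2 − 1 = 1.

1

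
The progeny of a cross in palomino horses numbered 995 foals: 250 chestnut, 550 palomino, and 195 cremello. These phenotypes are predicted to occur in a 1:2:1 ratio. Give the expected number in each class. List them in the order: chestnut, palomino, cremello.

Total ratio parts = 4. Expected numbers out of 995:
  chestnut: 995 × 1/4 = 248.75
  palomino: 995 × 2/4 = 497.5
  cremello: 995 × 1/4 = 248.75

248.75, 497.5, 248.75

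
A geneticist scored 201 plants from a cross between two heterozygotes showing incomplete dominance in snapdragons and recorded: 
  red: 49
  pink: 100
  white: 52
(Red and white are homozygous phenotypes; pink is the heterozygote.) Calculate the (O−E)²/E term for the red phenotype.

0.031

With incomplete dominance, a heterozygote × heterozygote cross gives a 1:2:1 phenotypic ratio.
Total ratio parts = 4. Expected numbers out of 201:
  red: 201 × 1/4 = 50.25
  pink: 201 × 2/4 = 100.5
  white: 201 × 1/4 = 50.25
Contribution of red: (49 − 50.25)² / 50.25 = 0.0311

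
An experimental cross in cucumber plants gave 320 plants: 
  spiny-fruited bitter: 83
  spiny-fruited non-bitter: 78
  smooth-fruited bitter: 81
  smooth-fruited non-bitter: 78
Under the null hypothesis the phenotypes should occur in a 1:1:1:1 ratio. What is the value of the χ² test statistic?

Under the 1:1:1:1 hypothesis (Σ ratio = 4, N = 320):
  spiny-fruited bitter: 320 × 1/4 = 80
  spiny-fruited non-bitter: 320 × 1/4 = 80
  smooth-fruited bitter: 320 × 1/4 = 80
  smooth-fruited non-bitter: 320 × 1/4 = 80
χ² = Σ (O − E)² / E
  spiny-fruited bitter: (83 − 80)² / 80 = 0.1125
  spiny-fruited non-bitter: (78 − 80)² / 80 = 0.0500
  smooth-fruited bitter: (81 − 80)² / 80 = 0.0125
  smooth-fruited non-bitter: (78 − 80)² / 80 = 0.0500
χ² = 0.1125 + 0.0500 + 0.0125 + 0.0500 = 0.225

0.225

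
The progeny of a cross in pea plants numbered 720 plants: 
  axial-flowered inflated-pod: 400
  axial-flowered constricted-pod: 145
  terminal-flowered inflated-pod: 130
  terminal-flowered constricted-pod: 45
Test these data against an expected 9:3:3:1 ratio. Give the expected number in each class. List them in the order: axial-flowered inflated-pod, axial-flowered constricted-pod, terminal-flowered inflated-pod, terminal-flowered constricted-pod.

Under the 9:3:3:1 hypothesis (Σ ratio = 16, N = 720):
  axial-flowered inflated-pod: 720 × 9/16 = 405
  axial-flowered constricted-pod: 720 × 3/16 = 135
  terminal-flowered inflated-pod: 720 × 3/16 = 135
  terminal-flowered constricted-pod: 720 × 1/16 = 45

405, 135, 135, 45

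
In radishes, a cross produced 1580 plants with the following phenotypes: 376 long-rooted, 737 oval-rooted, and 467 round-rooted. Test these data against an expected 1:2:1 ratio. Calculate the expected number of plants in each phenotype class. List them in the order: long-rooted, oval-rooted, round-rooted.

395, 790, 395

Expected counts for N = 1580 under a 1:2:1 ratio (total parts = 4):
  long-rooted: 1580 × 1/4 = 395
  oval-rooted: 1580 × 2/4 = 790
  round-rooted: 1580 × 1/4 = 395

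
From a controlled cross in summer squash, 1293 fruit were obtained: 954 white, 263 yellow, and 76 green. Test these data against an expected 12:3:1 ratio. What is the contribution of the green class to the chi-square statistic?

The 12:3:1 ratio has 16 parts, so with N = 1293 the expected counts are:
  white: 1293 × 12/16 = 969.75
  yellow: 1293 × 3/16 = 242.4375
  green: 1293 × 1/16 = 80.8125
Contribution of green: (76 − 80.8125)² / 80.8125 = 0.2866

0.287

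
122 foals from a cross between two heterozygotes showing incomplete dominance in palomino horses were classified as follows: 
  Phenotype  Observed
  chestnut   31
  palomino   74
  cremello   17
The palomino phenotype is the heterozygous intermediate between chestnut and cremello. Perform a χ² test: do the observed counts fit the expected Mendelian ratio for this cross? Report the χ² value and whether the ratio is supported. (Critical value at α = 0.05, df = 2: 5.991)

8.754; not consistent

With incomplete dominance, a heterozygote × heterozygote cross gives a 1:2:1 phenotypic ratio.
Under the 1:2:1 hypothesis (Σ ratio = 4, N = 122):
  chestnut: 122 × 1/4 = 30.5
  palomino: 122 × 2/4 = 61
  cremello: 122 × 1/4 = 30.5
χ² = Σ (O − E)² / E
  chestnut: (31 − 30.5)² / 30.5 = 0.0082
  palomino: (74 − 61)² / 61 = 2.7705
  cremello: (17 − 30.5)² / 30.5 = 5.9754
χ² = 0.0082 + 2.7705 + 5.9754 = 8.7541 ≈ 8.754
Degrees of freedom = 3 − 1 = 2; critical value at α = 0.05 is 5.991.
Since 8.754 > 5.991, we reject the null hypothesis — the data do not fit the 1:2:1 ratio.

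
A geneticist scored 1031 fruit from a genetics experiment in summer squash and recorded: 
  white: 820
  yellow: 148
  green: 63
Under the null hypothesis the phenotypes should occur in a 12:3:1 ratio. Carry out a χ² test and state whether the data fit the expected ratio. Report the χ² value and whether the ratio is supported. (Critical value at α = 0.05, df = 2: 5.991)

The 12:3:1 ratio has 16 parts, so with N = 1031 the expected counts are:
  white: 1031 × 12/16 = 773.25
  yellow: 1031 × 3/16 = 193.3125
  green: 1031 × 1/16 = 64.4375
χ² = Σ (O − E)² / E
  white: (820 − 773.25)² / 773.25 = 2.8265
  yellow: (148 − 193.3125)² / 193.3125 = 10.6213
  green: (63 − 64.4375)² / 64.4375 = 0.0321
χ² = 2.8265 + 10.6213 + 0.0321 = 13.4799 ≈ 13.480
Degrees of freedom = 3 − 1 = 2; critical value at α = 0.05 is 5.991.
Since 13.480 > 5.991, we reject the null hypothesis — the data do not fit the 12:3:1 ratio.

13.480; not consistent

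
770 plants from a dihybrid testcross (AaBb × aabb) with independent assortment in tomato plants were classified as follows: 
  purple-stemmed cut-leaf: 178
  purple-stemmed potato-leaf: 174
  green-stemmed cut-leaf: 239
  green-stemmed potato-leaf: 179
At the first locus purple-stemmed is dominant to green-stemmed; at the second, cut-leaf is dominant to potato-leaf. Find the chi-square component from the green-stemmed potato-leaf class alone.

A dihybrid testcross with independent assortment gives a 1:1:1:1 ratio.
Total ratio parts = 4. Expected numbers out of 770:
  purple-stemmed cut-leaf: 770 × 1/4 = 192.5
  purple-stemmed potato-leaf: 770 × 1/4 = 192.5
  green-stemmed cut-leaf: 770 × 1/4 = 192.5
  green-stemmed potato-leaf: 770 × 1/4 = 192.5
Contribution of green-stemmed potato-leaf: (179 − 192.5)² / 192.5 = 0.9468

0.947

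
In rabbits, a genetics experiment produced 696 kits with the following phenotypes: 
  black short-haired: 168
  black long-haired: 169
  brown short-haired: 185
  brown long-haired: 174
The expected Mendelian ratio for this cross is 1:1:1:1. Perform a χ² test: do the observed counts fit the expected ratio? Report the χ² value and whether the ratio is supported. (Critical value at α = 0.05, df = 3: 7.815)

Expected counts for N = 696 under a 1:1:1:1 ratio (total parts = 4):
  black short-haired: 696 × 1/4 = 174
  black long-haired: 696 × 1/4 = 174
  brown short-haired: 696 × 1/4 = 174
  brown long-haired: 696 × 1/4 = 174
χ² = Σ (O − E)² / E
  black short-haired: (168 − 174)² / 174 = 0.2069
  black long-haired: (169 − 174)² / 174 = 0.1437
  brown short-haired: (185 − 174)² / 174 = 0.6954
  brown long-haired: (174 − 174)² / 174 = 0.0000
χ² = 0.2069 + 0.1437 + 0.6954 + 0.0000 = 1.046
Degrees of freedom = 4 − 1 = 3; critical value at α = 0.05 is 7.815.
Since 1.046 < 7.815, we fail to reject the null hypothesis — the data are consistent with the 1:1:1:1 ratio.

1.046; consistent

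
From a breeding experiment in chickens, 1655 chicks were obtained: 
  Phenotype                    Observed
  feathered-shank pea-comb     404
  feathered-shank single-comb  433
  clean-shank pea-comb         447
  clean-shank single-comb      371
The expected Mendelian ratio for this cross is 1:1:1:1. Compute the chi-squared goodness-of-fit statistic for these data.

Total ratio parts = 4. Expected numbers out of 1655:
  feathered-shank pea-comb: 1655 × 1/4 = 413.75
  feathered-shank single-comb: 1655 × 1/4 = 413.75
  clean-shank pea-comb: 1655 × 1/4 = 413.75
  clean-shank single-comb: 1655 × 1/4 = 413.75
χ² = Σ (O − E)² / E
  feathered-shank pea-comb: (404 − 413.75)² / 413.75 = 0.2298
  feathered-shank single-comb: (433 − 413.75)² / 413.75 = 0.8956
  clean-shank pea-comb: (447 − 413.75)² / 413.75 = 2.6721
  clean-shank single-comb: (371 − 413.75)² / 413.75 = 4.4171
χ² = 0.2298 + 0.8956 + 2.6721 + 4.4171 = 8.2146 ≈ 8.215

8.215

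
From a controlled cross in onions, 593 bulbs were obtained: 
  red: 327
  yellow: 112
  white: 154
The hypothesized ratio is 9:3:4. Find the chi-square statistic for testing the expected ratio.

Expected counts for N = 593 under a 9:3:4 ratio (total parts = 16):
  red: 593 × 9/16 = 333.5625
  yellow: 593 × 3/16 = 111.1875
  white: 593 × 4/16 = 148.25
χ² = Σ (O − E)² / E
  red: (327 − 333.5625)² / 333.5625 = 0.1291
  yellow: (112 − 111.1875)² / 111.1875 = 0.0059
  white: (154 − 148.25)² / 148.25 = 0.2230
χ² = 0.1291 + 0.0059 + 0.2230 = 0.358

0.358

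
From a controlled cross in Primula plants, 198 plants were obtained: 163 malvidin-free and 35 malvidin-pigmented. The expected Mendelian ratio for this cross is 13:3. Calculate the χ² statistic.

Expected counts for N = 198 under a 13:3 ratio (total parts = 16):
  malvidin-free: 198 × 13/16 = 160.875
  malvidin-pigmented: 198 × 3/16 = 37.125
χ² = Σ (O − E)² / E
  malvidin-free: (163 − 160.875)² / 160.875 = 0.0281
  malvidin-pigmented: (35 − 37.125)² / 37.125 = 0.1216
χ² = 0.0281 + 0.1216 = 0.1497 ≈ 0.150

0.150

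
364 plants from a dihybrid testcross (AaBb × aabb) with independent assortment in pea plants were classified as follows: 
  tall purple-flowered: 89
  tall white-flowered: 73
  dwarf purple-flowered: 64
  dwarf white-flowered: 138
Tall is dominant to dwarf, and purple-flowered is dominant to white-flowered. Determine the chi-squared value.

35.890

A dihybrid testcross with independent assortment gives a 1:1:1:1 ratio.
Expected counts for N = 364 under a 1:1:1:1 ratio (total parts = 4):
  tall purple-flowered: 364 × 1/4 = 91
  tall white-flowered: 364 × 1/4 = 91
  dwarf purple-flowered: 364 × 1/4 = 91
  dwarf white-flowered: 364 × 1/4 = 91
χ² = Σ (O − E)² / E
  tall purple-flowered: (89 − 91)² / 91 = 0.0440
  tall white-flowered: (73 − 91)² / 91 = 3.5604
  dwarf purple-flowered: (64 − 91)² / 91 = 8.0110
  dwarf white-flowered: (138 − 91)² / 91 = 24.2747
χ² = 0.0440 + 3.5604 + 8.0110 + 24.2747 = 35.8901 ≈ 35.890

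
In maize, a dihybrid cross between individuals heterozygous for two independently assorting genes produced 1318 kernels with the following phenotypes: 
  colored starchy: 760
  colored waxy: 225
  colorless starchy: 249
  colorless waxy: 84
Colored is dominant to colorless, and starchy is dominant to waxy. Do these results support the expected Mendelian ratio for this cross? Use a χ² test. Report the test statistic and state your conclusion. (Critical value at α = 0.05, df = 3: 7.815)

2.495; consistent

A dihybrid F₂ with independent assortment and complete dominance at both loci gives a 9:3:3:1 phenotypic ratio.
Total ratio parts = 16. Expected numbers out of 1318:
  colored starchy: 1318 × 9/16 = 741.375
  colored waxy: 1318 × 3/16 = 247.125
  colorless starchy: 1318 × 3/16 = 247.125
  colorless waxy: 1318 × 1/16 = 82.375
χ² = Σ (O − E)² / E
  colored starchy: (760 − 741.375)² / 741.375 = 0.4679
  colored waxy: (225 − 247.125)² / 247.125 = 1.9808
  colorless starchy: (249 − 247.125)² / 247.125 = 0.0142
  colorless waxy: (84 − 82.375)² / 82.375 = 0.0321
χ² = 0.4679 + 1.9808 + 0.0142 + 0.0321 = 2.495
Degrees of freedom = 4 − 1 = 3; critical value at α = 0.05 is 7.815.
Since 2.495 < 7.815, we fail to reject the null hypothesis — the data are consistent with the 9:3:3:1 ratio.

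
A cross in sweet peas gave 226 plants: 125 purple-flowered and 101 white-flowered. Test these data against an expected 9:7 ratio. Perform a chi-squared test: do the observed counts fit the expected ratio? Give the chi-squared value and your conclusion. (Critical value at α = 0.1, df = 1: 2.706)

0.081; consistent

Expected counts for N = 226 under a 9:7 ratio (total parts = 16):
  purple-flowered: 226 × 9/16 = 127.125
  white-flowered: 226 × 7/16 = 98.875
χ² = Σ (O − E)² / E
  purple-flowered: (125 − 127.125)² / 127.125 = 0.0355
  white-flowered: (101 − 98.875)² / 98.875 = 0.0457
χ² = 0.0355 + 0.0457 = 0.0812 ≈ 0.081
Degrees of freedom = 2 − 1 = 1; critical value at α = 0.1 is 2.706.
Since 0.081 < 2.706, we fail to reject the null hypothesis — the data are consistent with the 9:7 ratio.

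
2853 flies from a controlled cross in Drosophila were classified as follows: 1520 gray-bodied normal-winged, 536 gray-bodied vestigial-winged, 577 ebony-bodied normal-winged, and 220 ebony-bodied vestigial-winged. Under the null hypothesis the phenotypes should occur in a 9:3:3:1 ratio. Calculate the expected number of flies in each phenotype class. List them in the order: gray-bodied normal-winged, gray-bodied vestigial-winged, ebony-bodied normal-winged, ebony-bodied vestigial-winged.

1604.8125, 534.9375, 534.9375, 178.3125

Expected counts for N = 2853 under a 9:3:3:1 ratio (total parts = 16):
  gray-bodied normal-winged: 2853 × 9/16 = 1604.8125
  gray-bodied vestigial-winged: 2853 × 3/16 = 534.9375
  ebony-bodied normal-winged: 2853 × 3/16 = 534.9375
  ebony-bodied vestigial-winged: 2853 × 1/16 = 178.3125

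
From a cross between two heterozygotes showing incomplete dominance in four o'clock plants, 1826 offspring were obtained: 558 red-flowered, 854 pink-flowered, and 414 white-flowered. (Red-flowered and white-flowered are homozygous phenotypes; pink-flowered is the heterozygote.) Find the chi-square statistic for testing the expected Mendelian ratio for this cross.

30.337

With incomplete dominance, a heterozygote × heterozygote cross gives a 1:2:1 phenotypic ratio.
Total ratio parts = 4. Expected numbers out of 1826:
  red-flowered: 1826 × 1/4 = 456.5
  pink-flowered: 1826 × 2/4 = 913
  white-flowered: 1826 × 1/4 = 456.5
χ² = Σ (O − E)² / E
  red-flowered: (558 − 456.5)² / 456.5 = 22.5679
  pink-flowered: (854 − 913)² / 913 = 3.8127
  white-flowered: (414 − 456.5)² / 456.5 = 3.9567
χ² = 22.5679 + 3.8127 + 3.9567 = 30.3373 ≈ 30.337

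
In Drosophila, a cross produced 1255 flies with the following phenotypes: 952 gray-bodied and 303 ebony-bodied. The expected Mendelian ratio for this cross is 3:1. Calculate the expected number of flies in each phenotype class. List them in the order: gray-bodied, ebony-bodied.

Under the 3:1 hypothesis (Σ ratio = 4, N = 1255):
  gray-bodied: 1255 × 3/4 = 941.25
  ebony-bodied: 1255 × 1/4 = 313.75

941.25, 313.75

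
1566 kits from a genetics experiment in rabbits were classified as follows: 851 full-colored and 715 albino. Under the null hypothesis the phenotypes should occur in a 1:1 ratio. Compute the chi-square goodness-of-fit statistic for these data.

11.811

Under the 1:1 hypothesis (Σ ratio = 2, N = 1566):
  full-colored: 1566 × 1/2 = 783
  albino: 1566 × 1/2 = 783
χ² = Σ (O − E)² / E
  full-colored: (851 − 783)² / 783 = 5.9055
  albino: (715 − 783)² / 783 = 5.9055
χ² = 5.9055 + 5.9055 = 11.811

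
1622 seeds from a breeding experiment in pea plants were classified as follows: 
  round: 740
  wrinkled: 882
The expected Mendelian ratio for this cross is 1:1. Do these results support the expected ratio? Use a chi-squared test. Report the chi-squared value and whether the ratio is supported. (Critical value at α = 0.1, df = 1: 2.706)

Expected counts for N = 1622 under a 1:1 ratio (total parts = 2):
  round: 1622 × 1/2 = 811
  wrinkled: 1622 × 1/2 = 811
χ² = Σ (O − E)² / E
  round: (740 − 811)² / 811 = 6.2158
  wrinkled: (882 − 811)² / 811 = 6.2158
χ² = 6.2158 + 6.2158 = 12.4316 ≈ 12.432
Degrees of freedom = 2 − 1 = 1; critical value at α = 0.1 is 2.706.
Since 12.432 > 2.706, we reject the null hypothesis — the data do not fit the 1:1 ratio.

12.432; not consistent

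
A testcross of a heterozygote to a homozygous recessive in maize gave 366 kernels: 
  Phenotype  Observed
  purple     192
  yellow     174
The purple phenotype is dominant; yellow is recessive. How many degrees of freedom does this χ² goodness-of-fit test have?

A testcross of a heterozygote (Aa × aa) gives a 1:1 phenotypic ratio.
A goodness-of-fit test with 2 phenotype classes has df = 2 − 1 = 1.

1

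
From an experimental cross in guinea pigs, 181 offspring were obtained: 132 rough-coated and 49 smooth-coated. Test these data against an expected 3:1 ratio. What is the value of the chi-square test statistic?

The 3:1 ratio has 4 parts, so with N = 181 the expected counts are:
  rough-coated: 181 × 3/4 = 135.75
  smooth-coated: 181 × 1/4 = 45.25
χ² = Σ (O − E)² / E
  rough-coated: (132 − 135.75)² / 135.75 = 0.1036
  smooth-coated: (49 − 45.25)² / 45.25 = 0.3108
χ² = 0.1036 + 0.3108 = 0.4144 ≈ 0.414

0.414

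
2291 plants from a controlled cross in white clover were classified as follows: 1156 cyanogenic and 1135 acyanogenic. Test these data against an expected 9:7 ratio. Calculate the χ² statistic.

Under the 9:7 hypothesis (Σ ratio = 16, N = 2291):
  cyanogenic: 2291 × 9/16 = 1288.6875
  acyanogenic: 2291 × 7/16 = 1002.3125
χ² = Σ (O − E)² / E
  cyanogenic: (1156 − 1288.6875)² / 1288.6875 = 13.6619
  acyanogenic: (1135 − 1002.3125)² / 1002.3125 = 17.5654
χ² = 13.6619 + 17.5654 = 31.2273 ≈ 31.227

31.227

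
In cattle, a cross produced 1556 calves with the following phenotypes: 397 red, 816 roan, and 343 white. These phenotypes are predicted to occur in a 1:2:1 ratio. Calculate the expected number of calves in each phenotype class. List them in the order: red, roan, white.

389, 778, 389

The 1:2:1 ratio has 4 parts, so with N = 1556 the expected counts are:
  red: 1556 × 1/4 = 389
  roan: 1556 × 2/4 = 778
  white: 1556 × 1/4 = 389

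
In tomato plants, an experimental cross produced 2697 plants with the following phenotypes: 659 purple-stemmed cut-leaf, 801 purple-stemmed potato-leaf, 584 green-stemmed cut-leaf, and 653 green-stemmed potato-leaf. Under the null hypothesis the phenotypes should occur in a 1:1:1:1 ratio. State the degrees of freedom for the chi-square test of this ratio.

A goodness-of-fit test with 4 phenotype classes has df = 4 − 1 = 3.

3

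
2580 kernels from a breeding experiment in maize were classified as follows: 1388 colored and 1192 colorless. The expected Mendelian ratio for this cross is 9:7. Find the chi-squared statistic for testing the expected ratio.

6.301

Total ratio parts = 16. Expected numbers out of 2580:
  colored: 2580 × 9/16 = 1451.25
  colorless: 2580 × 7/16 = 1128.75
χ² = Σ (O − E)² / E
  colored: (1388 − 1451.25)² / 1451.25 = 2.7566
  colorless: (1192 − 1128.75)² / 1128.75 = 3.5442
χ² = 2.7566 + 3.5442 = 6.3008 ≈ 6.301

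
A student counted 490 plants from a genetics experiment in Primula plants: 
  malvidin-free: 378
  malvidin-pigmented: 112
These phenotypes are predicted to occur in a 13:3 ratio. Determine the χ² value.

5.426

Total ratio parts = 16. Expected numbers out of 490:
  malvidin-free: 490 × 13/16 = 398.125
  malvidin-pigmented: 490 × 3/16 = 91.875
χ² = Σ (O − E)² / E
  malvidin-free: (378 − 398.125)² / 398.125 = 1.0173
  malvidin-pigmented: (112 − 91.875)² / 91.875 = 4.4083
χ² = 1.0173 + 4.4083 = 5.4256 ≈ 5.426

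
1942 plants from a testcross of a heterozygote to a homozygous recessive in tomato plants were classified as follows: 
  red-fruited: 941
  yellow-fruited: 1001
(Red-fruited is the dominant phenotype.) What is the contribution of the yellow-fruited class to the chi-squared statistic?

A testcross of a heterozygote (Aa × aa) gives a 1:1 phenotypic ratio.
Expected counts for N = 1942 under a 1:1 ratio (total parts = 2):
  red-fruited: 1942 × 1/2 = 971
  yellow-fruited: 1942 × 1/2 = 971
Contribution of yellow-fruited: (1001 − 971)² / 971 = 0.9269

0.927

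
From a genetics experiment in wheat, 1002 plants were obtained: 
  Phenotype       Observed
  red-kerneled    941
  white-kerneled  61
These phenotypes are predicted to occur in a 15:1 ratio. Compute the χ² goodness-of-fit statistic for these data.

Under the 15:1 hypothesis (Σ ratio = 16, N = 1002):
  red-kerneled: 1002 × 15/16 = 939.375
  white-kerneled: 1002 × 1/16 = 62.625
χ² = Σ (O − E)² / E
  red-kerneled: (941 − 939.375)² / 939.375 = 0.0028
  white-kerneled: (61 − 62.625)² / 62.625 = 0.0422
χ² = 0.0028 + 0.0422 = 0.045

0.045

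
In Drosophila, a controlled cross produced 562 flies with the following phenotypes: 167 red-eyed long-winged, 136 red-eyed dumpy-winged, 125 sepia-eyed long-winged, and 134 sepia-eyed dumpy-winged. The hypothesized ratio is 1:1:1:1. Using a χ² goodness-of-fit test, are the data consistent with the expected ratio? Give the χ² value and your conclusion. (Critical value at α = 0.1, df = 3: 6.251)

7.153; not consistent

Total ratio parts = 4. Expected numbers out of 562:
  red-eyed long-winged: 562 × 1/4 = 140.5
  red-eyed dumpy-winged: 562 × 1/4 = 140.5
  sepia-eyed long-winged: 562 × 1/4 = 140.5
  sepia-eyed dumpy-winged: 562 × 1/4 = 140.5
χ² = Σ (O − E)² / E
  red-eyed long-winged: (167 − 140.5)² / 140.5 = 4.9982
  red-eyed dumpy-winged: (136 − 140.5)² / 140.5 = 0.1441
  sepia-eyed long-winged: (125 − 140.5)² / 140.5 = 1.7100
  sepia-eyed dumpy-winged: (134 − 140.5)² / 140.5 = 0.3007
χ² = 4.9982 + 0.1441 + 1.7100 + 0.3007 = 7.153
Degrees of freedom = 4 − 1 = 3; critical value at α = 0.1 is 6.251.
Since 7.153 > 6.251, we reject the null hypothesis — the data do not fit the 1:1:1:1 ratio.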